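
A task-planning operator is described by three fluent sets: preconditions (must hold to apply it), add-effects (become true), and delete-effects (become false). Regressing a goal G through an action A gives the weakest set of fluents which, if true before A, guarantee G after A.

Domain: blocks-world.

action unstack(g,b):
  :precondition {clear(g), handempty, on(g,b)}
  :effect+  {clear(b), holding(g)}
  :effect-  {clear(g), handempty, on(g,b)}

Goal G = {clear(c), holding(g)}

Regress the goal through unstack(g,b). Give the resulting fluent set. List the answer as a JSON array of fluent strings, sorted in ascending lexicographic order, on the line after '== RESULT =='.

Regress:
  G ∩ del = {}  (empty — regression defined)
  G \ add = {clear(c), holding(g)} \ {clear(b), holding(g)} = {clear(c)}
  ∪ pre   = {clear(c)} ∪ {clear(g), handempty, on(g,b)}
          = {clear(c), clear(g), handempty, on(g,b)}

== RESULT ==
["clear(c)", "clear(g)", "handempty", "on(g,b)"]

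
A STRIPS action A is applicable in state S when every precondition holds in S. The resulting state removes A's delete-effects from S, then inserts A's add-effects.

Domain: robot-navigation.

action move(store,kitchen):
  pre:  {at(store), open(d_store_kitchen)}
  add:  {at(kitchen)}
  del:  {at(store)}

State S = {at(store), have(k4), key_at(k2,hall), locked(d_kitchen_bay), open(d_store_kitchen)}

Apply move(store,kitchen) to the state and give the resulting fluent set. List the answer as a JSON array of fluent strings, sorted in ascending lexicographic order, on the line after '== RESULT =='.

Progress:
  pre ⊆ S: {at(store), open(d_store_kitchen)} ⊆ S  — applicable
  S \ del = {have(k4), key_at(k2,hall), locked(d_kitchen_bay), open(d_store_kitchen)}
  ∪ add   = {at(kitchen), have(k4), key_at(k2,hall), locked(d_kitchen_bay), open(d_store_kitchen)}

== RESULT ==
["at(kitchen)", "have(k4)", "key_at(k2,hall)", "locked(d_kitchen_bay)", "open(d_store_kitchen)"]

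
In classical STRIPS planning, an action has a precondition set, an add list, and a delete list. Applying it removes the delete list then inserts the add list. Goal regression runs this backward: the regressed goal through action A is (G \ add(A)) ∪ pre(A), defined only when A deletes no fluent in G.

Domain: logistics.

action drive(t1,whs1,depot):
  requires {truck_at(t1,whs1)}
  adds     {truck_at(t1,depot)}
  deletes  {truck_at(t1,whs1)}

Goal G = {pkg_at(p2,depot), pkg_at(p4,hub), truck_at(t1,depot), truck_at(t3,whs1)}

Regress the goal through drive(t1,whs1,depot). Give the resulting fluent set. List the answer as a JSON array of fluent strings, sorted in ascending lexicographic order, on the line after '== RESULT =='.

Compute (G \ add) ∪ pre:
  G ∩ del = {}  (empty — regression defined)
  G \ add = {pkg_at(p2,depot), pkg_at(p4,hub), truck_at(t1,depot), truck_at(t3,whs1)} \ {truck_at(t1,depot)} = {pkg_at(p2,depot), pkg_at(p4,hub), truck_at(t3,whs1)}
  ∪ pre   = {pkg_at(p2,depot), pkg_at(p4,hub), truck_at(t3,whs1)} ∪ {truck_at(t1,whs1)}
          = {pkg_at(p2,depot), pkg_at(p4,hub), truck_at(t1,whs1), truck_at(t3,whs1)}

== RESULT ==
["pkg_at(p2,depot)", "pkg_at(p4,hub)", "truck_at(t1,whs1)", "truck_at(t3,whs1)"]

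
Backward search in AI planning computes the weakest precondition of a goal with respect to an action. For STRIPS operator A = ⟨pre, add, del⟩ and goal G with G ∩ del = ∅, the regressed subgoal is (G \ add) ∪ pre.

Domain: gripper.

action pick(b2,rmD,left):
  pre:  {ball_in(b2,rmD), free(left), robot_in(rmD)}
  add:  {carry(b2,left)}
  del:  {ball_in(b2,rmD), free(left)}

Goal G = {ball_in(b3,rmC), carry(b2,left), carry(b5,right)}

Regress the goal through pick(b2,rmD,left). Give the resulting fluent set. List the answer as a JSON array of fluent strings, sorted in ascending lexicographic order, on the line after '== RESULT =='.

Regress:
  G ∩ del = {}  (empty — regression defined)
  G \ add = {ball_in(b3,rmC), carry(b2,left), carry(b5,right)} \ {carry(b2,left)} = {ball_in(b3,rmC), carry(b5,right)}
  ∪ pre   = {ball_in(b3,rmC), carry(b5,right)} ∪ {ball_in(b2,rmD), free(left), robot_in(rmD)}
          = {ball_in(b2,rmD), ball_in(b3,rmC), carry(b5,right), free(left), robot_in(rmD)}

== RESULT ==
["ball_in(b2,rmD)", "ball_in(b3,rmC)", "carry(b5,right)", "free(left)", "robot_in(rmD)"]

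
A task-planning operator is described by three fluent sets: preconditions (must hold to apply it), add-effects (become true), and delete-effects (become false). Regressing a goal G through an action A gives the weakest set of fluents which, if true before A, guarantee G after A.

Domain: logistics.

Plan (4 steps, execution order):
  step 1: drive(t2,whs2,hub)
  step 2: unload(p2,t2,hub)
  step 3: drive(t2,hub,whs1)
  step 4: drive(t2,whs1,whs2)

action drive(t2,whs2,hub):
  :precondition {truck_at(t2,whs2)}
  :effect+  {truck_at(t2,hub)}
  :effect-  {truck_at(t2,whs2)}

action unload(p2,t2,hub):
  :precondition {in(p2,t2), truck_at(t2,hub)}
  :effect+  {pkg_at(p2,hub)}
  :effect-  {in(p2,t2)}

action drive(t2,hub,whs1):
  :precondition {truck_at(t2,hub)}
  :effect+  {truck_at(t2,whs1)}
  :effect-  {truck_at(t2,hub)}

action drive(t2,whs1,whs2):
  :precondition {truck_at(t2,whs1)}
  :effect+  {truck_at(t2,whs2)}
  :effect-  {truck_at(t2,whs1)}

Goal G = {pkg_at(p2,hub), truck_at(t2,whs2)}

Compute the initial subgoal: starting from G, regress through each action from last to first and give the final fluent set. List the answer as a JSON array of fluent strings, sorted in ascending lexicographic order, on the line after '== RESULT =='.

Work backward from the goal:
  through step 4 (drive(t2,whs1,whs2)): drop {truck_at(t2,whs2)}, keep {pkg_at(p2,hub)}, require {truck_at(t2,whs1)}
    → {pkg_at(p2,hub), truck_at(t2,whs1)}
  through step 3 (drive(t2,hub,whs1)): drop {truck_at(t2,whs1)}, keep {pkg_at(p2,hub)}, require {truck_at(t2,hub)}
    → {pkg_at(p2,hub), truck_at(t2,hub)}
  through step 2 (unload(p2,t2,hub)): drop {pkg_at(p2,hub)}, keep {truck_at(t2,hub)}, require {in(p2,t2), truck_at(t2,hub)}
    → {in(p2,t2), truck_at(t2,hub)}
  through step 1 (drive(t2,whs2,hub)): drop {truck_at(t2,hub)}, keep {in(p2,t2)}, require {truck_at(t2,whs2)}
    → {in(p2,t2), truck_at(t2,whs2)}

== RESULT ==
["in(p2,t2)", "truck_at(t2,whs2)"]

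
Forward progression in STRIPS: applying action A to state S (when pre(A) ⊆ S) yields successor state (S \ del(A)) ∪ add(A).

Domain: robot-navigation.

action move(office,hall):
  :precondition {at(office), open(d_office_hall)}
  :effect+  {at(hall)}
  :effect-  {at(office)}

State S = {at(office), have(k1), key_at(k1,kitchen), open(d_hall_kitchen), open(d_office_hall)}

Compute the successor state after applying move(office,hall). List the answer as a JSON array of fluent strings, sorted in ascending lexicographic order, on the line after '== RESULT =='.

Progress:
  pre ⊆ S: {at(office), open(d_office_hall)} ⊆ S  — applicable
  S \ del = {have(k1), key_at(k1,kitchen), open(d_hall_kitchen), open(d_office_hall)}
  ∪ add   = {at(hall), have(k1), key_at(k1,kitchen), open(d_hall_kitchen), open(d_office_hall)}

== RESULT ==
["at(hall)", "have(k1)", "key_at(k1,kitchen)", "open(d_hall_kitchen)", "open(d_office_hall)"]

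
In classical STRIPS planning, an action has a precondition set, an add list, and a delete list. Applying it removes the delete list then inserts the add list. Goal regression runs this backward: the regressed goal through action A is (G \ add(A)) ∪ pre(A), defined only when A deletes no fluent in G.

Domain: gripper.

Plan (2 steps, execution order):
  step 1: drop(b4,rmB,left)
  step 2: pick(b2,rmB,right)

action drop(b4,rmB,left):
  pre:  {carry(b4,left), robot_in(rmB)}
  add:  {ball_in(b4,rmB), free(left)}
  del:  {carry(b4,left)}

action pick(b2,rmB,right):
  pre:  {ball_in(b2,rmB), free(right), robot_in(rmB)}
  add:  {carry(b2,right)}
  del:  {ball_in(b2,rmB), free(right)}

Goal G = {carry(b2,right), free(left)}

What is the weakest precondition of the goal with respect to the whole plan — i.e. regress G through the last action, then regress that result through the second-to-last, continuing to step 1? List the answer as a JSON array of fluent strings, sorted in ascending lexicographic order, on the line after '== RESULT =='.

Work backward from the goal:
  through step 2 (pick(b2,rmB,right)): drop {carry(b2,right)}, keep {free(left)}, require {ball_in(b2,rmB), free(right), robot_in(rmB)}
    → {ball_in(b2,rmB), free(left), free(right), robot_in(rmB)}
  through step 1 (drop(b4,rmB,left)): drop {free(left)}, keep {ball_in(b2,rmB), free(right), robot_in(rmB)}, require {carry(b4,left), robot_in(rmB)}
    → {ball_in(b2,rmB), carry(b4,left), free(right), robot_in(rmB)}

== RESULT ==
["ball_in(b2,rmB)", "carry(b4,left)", "free(right)", "robot_in(rmB)"]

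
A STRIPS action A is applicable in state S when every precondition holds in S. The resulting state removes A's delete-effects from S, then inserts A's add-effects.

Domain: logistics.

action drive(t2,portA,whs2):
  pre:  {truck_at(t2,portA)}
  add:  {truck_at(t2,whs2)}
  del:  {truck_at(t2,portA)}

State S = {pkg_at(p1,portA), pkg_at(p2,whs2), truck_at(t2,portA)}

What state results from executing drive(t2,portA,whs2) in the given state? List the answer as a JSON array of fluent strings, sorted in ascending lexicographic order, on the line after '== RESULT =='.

Compute (S \ del) ∪ add:
  pre ⊆ S: {truck_at(t2,portA)} ⊆ S  — applicable
  S \ del = {pkg_at(p1,portA), pkg_at(p2,whs2)}
  ∪ add   = {pkg_at(p1,portA), pkg_at(p2,whs2), truck_at(t2,whs2)}

== RESULT ==
["pkg_at(p1,portA)", "pkg_at(p2,whs2)", "truck_at(t2,whs2)"]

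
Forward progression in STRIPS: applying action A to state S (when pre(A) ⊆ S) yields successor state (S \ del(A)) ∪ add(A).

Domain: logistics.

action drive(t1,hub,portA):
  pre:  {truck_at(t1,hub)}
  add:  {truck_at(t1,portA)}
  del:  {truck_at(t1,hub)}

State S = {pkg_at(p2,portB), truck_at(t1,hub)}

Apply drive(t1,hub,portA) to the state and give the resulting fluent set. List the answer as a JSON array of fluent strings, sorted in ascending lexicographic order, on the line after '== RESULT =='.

Compute (S \ del) ∪ add:
  pre ⊆ S: {truck_at(t1,hub)} ⊆ S  — applicable
  S \ del = {pkg_at(p2,portB)}
  ∪ add   = {pkg_at(p2,portB), truck_at(t1,portA)}

== RESULT ==
["pkg_at(p2,portB)", "truck_at(t1,portA)"]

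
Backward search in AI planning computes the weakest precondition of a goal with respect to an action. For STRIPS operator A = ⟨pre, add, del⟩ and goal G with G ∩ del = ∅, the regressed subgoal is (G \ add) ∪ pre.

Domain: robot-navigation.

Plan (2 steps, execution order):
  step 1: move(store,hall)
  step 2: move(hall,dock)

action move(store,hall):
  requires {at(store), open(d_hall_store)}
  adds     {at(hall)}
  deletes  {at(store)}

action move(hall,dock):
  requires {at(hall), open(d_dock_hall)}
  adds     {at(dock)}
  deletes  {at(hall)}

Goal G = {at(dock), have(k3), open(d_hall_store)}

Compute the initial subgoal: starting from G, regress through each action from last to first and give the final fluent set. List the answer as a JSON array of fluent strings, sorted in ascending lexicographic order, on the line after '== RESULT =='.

Regress step by step:
  through step 2 (move(hall,dock)): drop {at(dock)}, keep {have(k3), open(d_hall_store)}, require {at(hall), open(d_dock_hall)}
    → {at(hall), have(k3), open(d_dock_hall), open(d_hall_store)}
  through step 1 (move(store,hall)): drop {at(hall)}, keep {have(k3), open(d_dock_hall), open(d_hall_store)}, require {at(store), open(d_hall_store)}
    → {at(store), have(k3), open(d_dock_hall), open(d_hall_store)}

== RESULT ==
["at(store)", "have(k3)", "open(d_dock_hall)", "open(d_hall_store)"]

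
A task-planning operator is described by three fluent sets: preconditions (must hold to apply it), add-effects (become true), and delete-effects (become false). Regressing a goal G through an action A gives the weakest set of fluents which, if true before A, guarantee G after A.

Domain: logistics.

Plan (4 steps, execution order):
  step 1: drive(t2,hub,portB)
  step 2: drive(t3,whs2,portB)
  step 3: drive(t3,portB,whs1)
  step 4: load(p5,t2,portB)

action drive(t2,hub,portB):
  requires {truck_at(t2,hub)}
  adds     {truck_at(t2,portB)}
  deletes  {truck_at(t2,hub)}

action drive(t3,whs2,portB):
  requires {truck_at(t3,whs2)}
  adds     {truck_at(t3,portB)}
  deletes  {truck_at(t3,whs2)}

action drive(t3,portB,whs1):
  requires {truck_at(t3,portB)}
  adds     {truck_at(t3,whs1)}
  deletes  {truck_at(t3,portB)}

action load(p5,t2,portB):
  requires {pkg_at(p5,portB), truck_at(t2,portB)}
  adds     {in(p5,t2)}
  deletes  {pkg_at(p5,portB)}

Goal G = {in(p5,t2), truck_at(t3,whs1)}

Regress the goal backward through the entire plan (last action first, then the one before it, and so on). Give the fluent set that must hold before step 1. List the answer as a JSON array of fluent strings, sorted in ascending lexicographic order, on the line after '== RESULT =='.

Regress step by step:
  through step 4 (load(p5,t2,portB)): drop {in(p5,t2)}, keep {truck_at(t3,whs1)}, require {pkg_at(p5,portB), truck_at(t2,portB)}
    → {pkg_at(p5,portB), truck_at(t2,portB), truck_at(t3,whs1)}
  through step 3 (drive(t3,portB,whs1)): drop {truck_at(t3,whs1)}, keep {pkg_at(p5,portB), truck_at(t2,portB)}, require {truck_at(t3,portB)}
    → {pkg_at(p5,portB), truck_at(t2,portB), truck_at(t3,portB)}
  through step 2 (drive(t3,whs2,portB)): drop {truck_at(t3,portB)}, keep {pkg_at(p5,portB), truck_at(t2,portB)}, require {truck_at(t3,whs2)}
    → {pkg_at(p5,portB), truck_at(t2,portB), truck_at(t3,whs2)}
  through step 1 (drive(t2,hub,portB)): drop {truck_at(t2,portB)}, keep {pkg_at(p5,portB), truck_at(t3,whs2)}, require {truck_at(t2,hub)}
    → {pkg_at(p5,portB), truck_at(t2,hub), truck_at(t3,whs2)}

== RESULT ==
["pkg_at(p5,portB)", "truck_at(t2,hub)", "truck_at(t3,whs2)"]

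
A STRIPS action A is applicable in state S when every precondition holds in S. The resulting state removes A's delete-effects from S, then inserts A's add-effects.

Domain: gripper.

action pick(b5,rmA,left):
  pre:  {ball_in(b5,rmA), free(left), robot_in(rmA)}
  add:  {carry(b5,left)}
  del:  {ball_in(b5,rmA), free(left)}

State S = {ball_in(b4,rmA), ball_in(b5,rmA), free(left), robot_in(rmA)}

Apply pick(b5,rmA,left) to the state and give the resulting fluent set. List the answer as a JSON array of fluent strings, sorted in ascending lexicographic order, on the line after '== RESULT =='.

Compute (S \ del) ∪ add:
  pre ⊆ S: {ball_in(b5,rmA), free(left), robot_in(rmA)} ⊆ S  — applicable
  S \ del = {ball_in(b4,rmA), robot_in(rmA)}
  ∪ add   = {ball_in(b4,rmA), carry(b5,left), robot_in(rmA)}

== RESULT ==
["ball_in(b4,rmA)", "carry(b5,left)", "robot_in(rmA)"]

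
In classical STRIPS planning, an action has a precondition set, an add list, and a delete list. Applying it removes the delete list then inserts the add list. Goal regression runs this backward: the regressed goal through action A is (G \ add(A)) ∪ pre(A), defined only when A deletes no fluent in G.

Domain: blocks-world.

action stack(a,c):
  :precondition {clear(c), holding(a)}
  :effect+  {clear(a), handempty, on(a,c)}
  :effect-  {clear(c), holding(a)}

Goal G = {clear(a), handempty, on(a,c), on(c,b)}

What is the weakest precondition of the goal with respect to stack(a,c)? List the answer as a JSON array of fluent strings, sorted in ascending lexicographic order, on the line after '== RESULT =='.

Compute (G \ add) ∪ pre:
  G ∩ del = {}  (empty — regression defined)
  G \ add = {clear(a), handempty, on(a,c), on(c,b)} \ {clear(a), handempty, on(a,c)} = {on(c,b)}
  ∪ pre   = {on(c,b)} ∪ {clear(c), holding(a)}
          = {clear(c), holding(a), on(c,b)}

== RESULT ==
["clear(c)", "holding(a)", "on(c,b)"]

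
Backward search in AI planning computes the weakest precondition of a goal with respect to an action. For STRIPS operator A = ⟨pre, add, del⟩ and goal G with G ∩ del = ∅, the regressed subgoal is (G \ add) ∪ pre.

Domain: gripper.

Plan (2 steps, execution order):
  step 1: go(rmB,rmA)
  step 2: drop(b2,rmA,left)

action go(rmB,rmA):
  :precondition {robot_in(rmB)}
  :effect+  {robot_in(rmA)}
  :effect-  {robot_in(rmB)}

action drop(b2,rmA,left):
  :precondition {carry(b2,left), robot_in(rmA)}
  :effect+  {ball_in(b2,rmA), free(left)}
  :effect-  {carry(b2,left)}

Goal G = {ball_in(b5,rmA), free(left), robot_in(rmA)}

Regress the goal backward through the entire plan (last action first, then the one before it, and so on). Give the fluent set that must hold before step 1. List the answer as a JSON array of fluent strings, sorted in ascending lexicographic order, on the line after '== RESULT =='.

Regress step by step:
  through step 2 (drop(b2,rmA,left)): drop {free(left)}, keep {ball_in(b5,rmA), robot_in(rmA)}, require {carry(b2,left), robot_in(rmA)}
    → {ball_in(b5,rmA), carry(b2,left), robot_in(rmA)}
  through step 1 (go(rmB,rmA)): drop {robot_in(rmA)}, keep {ball_in(b5,rmA), carry(b2,left)}, require {robot_in(rmB)}
    → {ball_in(b5,rmA), carry(b2,left), robot_in(rmB)}

== RESULT ==
["ball_in(b5,rmA)", "carry(b2,left)", "robot_in(rmB)"]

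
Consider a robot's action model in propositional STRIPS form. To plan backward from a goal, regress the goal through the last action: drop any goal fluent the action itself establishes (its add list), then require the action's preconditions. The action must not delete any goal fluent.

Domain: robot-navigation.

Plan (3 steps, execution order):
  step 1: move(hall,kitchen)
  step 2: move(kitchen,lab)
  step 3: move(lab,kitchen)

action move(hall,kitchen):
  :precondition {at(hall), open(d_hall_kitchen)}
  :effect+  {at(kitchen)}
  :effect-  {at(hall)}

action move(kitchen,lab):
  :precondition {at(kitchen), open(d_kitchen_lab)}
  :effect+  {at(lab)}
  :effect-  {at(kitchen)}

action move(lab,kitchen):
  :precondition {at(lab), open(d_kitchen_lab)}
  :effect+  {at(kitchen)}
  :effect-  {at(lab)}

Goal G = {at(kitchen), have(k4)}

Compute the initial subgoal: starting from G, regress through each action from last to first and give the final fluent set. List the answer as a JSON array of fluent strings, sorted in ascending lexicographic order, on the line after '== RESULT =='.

Work backward from the goal:
  through step 3 (move(lab,kitchen)): drop {at(kitchen)}, keep {have(k4)}, require {at(lab), open(d_kitchen_lab)}
    → {at(lab), have(k4), open(d_kitchen_lab)}
  through step 2 (move(kitchen,lab)): drop {at(lab)}, keep {have(k4), open(d_kitchen_lab)}, require {at(kitchen), open(d_kitchen_lab)}
    → {at(kitchen), have(k4), open(d_kitchen_lab)}
  through step 1 (move(hall,kitchen)): drop {at(kitchen)}, keep {have(k4), open(d_kitchen_lab)}, require {at(hall), open(d_hall_kitchen)}
    → {at(hall), have(k4), open(d_hall_kitchen), open(d_kitchen_lab)}

== RESULT ==
["at(hall)", "have(k4)", "open(d_hall_kitchen)", "open(d_kitchen_lab)"]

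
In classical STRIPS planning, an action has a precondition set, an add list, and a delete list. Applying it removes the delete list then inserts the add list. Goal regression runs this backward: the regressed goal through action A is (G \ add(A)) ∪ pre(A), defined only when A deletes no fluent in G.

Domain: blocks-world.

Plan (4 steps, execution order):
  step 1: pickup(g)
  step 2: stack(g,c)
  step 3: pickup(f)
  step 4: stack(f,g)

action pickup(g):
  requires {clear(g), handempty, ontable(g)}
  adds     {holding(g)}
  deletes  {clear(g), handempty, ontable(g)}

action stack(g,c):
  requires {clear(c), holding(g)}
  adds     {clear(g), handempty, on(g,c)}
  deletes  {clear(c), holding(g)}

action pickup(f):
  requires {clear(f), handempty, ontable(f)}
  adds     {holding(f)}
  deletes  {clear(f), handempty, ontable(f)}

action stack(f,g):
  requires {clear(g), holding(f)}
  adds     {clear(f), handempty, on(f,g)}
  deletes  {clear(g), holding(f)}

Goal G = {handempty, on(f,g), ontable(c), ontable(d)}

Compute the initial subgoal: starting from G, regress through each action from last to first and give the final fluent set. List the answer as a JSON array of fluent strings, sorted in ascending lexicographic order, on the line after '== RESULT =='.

Regress step by step:
  through step 4 (stack(f,g)): drop {handempty, on(f,g)}, keep {ontable(c), ontable(d)}, require {clear(g), holding(f)}
    → {clear(g), holding(f), ontable(c), ontable(d)}
  through step 3 (pickup(f)): drop {holding(f)}, keep {clear(g), ontable(c), ontable(d)}, require {clear(f), handempty, ontable(f)}
    → {clear(f), clear(g), handempty, ontable(c), ontable(d), ontable(f)}
  through step 2 (stack(g,c)): drop {clear(g), handempty}, keep {clear(f), ontable(c), ontable(d), ontable(f)}, require {clear(c), holding(g)}
    → {clear(c), clear(f), holding(g), ontable(c), ontable(d), ontable(f)}
  through step 1 (pickup(g)): drop {holding(g)}, keep {clear(c), clear(f), ontable(c), ontable(d), ontable(f)}, require {clear(g), handempty, ontable(g)}
    → {clear(c), clear(f), clear(g), handempty, ontable(c), ontable(d), ontable(f), ontable(g)}

== RESULT ==
["clear(c)", "clear(f)", "clear(g)", "handempty", "ontable(c)", "ontable(d)", "ontable(f)", "ontable(g)"]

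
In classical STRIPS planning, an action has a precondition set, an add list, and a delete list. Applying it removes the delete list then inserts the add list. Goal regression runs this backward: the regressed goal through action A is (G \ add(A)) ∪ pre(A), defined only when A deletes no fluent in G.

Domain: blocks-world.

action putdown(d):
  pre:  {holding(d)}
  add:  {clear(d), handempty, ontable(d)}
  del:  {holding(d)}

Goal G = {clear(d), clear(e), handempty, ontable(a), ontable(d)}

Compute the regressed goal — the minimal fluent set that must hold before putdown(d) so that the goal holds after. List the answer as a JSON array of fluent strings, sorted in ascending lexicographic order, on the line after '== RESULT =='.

Compute (G \ add) ∪ pre:
  G ∩ del = {}  (empty — regression defined)
  G \ add = {clear(d), clear(e), handempty, ontable(a), ontable(d)} \ {clear(d), handempty, ontable(d)} = {clear(e), ontable(a)}
  ∪ pre   = {clear(e), ontable(a)} ∪ {holding(d)}
          = {clear(e), holding(d), ontable(a)}

== RESULT ==
["clear(e)", "holding(d)", "ontable(a)"]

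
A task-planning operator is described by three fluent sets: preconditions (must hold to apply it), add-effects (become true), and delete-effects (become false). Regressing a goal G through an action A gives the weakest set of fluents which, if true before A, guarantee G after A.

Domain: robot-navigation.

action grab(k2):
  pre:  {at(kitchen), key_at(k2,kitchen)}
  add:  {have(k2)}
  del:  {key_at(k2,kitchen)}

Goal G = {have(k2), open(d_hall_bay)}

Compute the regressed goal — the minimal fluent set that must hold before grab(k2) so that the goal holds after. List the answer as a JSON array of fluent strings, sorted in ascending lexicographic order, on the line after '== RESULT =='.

Regress:
  G ∩ del = {}  (empty — regression defined)
  G \ add = {have(k2), open(d_hall_bay)} \ {have(k2)} = {open(d_hall_bay)}
  ∪ pre   = {open(d_hall_bay)} ∪ {at(kitchen), key_at(k2,kitchen)}
          = {at(kitchen), key_at(k2,kitchen), open(d_hall_bay)}

== RESULT ==
["at(kitchen)", "key_at(k2,kitchen)", "open(d_hall_bay)"]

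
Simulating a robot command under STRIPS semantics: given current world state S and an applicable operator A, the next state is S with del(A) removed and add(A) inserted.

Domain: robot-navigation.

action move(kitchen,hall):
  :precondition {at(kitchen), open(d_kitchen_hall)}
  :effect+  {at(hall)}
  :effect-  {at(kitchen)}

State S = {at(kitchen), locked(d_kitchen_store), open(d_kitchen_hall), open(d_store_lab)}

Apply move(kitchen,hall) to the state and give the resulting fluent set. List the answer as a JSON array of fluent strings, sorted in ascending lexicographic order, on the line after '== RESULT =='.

Progress:
  pre ⊆ S: {at(kitchen), open(d_kitchen_hall)} ⊆ S  — applicable
  S \ del = {locked(d_kitchen_store), open(d_kitchen_hall), open(d_store_lab)}
  ∪ add   = {at(hall), locked(d_kitchen_store), open(d_kitchen_hall), open(d_store_lab)}

== RESULT ==
["at(hall)", "locked(d_kitchen_store)", "open(d_kitchen_hall)", "open(d_store_lab)"]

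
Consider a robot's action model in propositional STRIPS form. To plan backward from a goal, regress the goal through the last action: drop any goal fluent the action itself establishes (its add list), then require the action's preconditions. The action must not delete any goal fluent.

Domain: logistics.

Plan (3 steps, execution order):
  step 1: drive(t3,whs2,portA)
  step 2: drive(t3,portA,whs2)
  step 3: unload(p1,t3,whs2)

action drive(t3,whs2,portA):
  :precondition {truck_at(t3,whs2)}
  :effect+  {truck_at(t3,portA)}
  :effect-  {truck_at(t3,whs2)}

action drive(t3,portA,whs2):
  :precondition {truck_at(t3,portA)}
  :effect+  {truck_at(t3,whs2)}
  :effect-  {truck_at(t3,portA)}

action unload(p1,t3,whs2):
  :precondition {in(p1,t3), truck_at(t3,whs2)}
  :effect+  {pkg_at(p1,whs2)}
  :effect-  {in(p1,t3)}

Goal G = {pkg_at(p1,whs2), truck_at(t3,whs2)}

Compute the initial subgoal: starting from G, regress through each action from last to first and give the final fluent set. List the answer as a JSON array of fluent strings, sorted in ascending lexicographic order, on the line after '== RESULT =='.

Regress step by step:
  through step 3 (unload(p1,t3,whs2)): drop {pkg_at(p1,whs2)}, keep {truck_at(t3,whs2)}, require {in(p1,t3), truck_at(t3,whs2)}
    → {in(p1,t3), truck_at(t3,whs2)}
  through step 2 (drive(t3,portA,whs2)): drop {truck_at(t3,whs2)}, keep {in(p1,t3)}, require {truck_at(t3,portA)}
    → {in(p1,t3), truck_at(t3,portA)}
  through step 1 (drive(t3,whs2,portA)): drop {truck_at(t3,portA)}, keep {in(p1,t3)}, require {truck_at(t3,whs2)}
    → {in(p1,t3), truck_at(t3,whs2)}

== RESULT ==
["in(p1,t3)", "truck_at(t3,whs2)"]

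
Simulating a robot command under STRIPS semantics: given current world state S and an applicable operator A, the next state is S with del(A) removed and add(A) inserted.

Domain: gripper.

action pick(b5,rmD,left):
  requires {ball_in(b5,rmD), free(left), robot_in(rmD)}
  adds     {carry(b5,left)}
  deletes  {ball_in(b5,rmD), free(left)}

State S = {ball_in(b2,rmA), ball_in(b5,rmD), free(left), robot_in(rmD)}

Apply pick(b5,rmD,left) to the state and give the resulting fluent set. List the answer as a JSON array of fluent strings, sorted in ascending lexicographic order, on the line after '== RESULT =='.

Progress:
  pre ⊆ S: {ball_in(b5,rmD), free(left), robot_in(rmD)} ⊆ S  — applicable
  S \ del = {ball_in(b2,rmA), robot_in(rmD)}
  ∪ add   = {ball_in(b2,rmA), carry(b5,left), robot_in(rmD)}

== RESULT ==
["ball_in(b2,rmA)", "carry(b5,left)", "robot_in(rmD)"]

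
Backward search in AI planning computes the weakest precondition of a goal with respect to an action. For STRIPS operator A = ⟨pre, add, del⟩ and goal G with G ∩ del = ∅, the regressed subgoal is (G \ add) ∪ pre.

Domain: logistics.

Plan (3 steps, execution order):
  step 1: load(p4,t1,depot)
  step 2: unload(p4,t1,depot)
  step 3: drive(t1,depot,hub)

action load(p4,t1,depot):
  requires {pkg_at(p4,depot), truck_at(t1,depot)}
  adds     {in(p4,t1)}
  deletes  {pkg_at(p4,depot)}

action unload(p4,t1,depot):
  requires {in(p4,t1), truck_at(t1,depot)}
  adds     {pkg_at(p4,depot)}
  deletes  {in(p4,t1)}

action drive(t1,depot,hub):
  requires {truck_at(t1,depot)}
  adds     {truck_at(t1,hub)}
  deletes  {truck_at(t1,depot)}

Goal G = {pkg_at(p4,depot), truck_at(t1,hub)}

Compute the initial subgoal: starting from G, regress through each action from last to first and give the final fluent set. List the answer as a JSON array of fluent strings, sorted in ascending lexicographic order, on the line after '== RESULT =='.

Regress step by step:
  through step 3 (drive(t1,depot,hub)): drop {truck_at(t1,hub)}, keep {pkg_at(p4,depot)}, require {truck_at(t1,depot)}
    → {pkg_at(p4,depot), truck_at(t1,depot)}
  through step 2 (unload(p4,t1,depot)): drop {pkg_at(p4,depot)}, keep {truck_at(t1,depot)}, require {in(p4,t1), truck_at(t1,depot)}
    → {in(p4,t1), truck_at(t1,depot)}
  through step 1 (load(p4,t1,depot)): drop {in(p4,t1)}, keep {truck_at(t1,depot)}, require {pkg_at(p4,depot), truck_at(t1,depot)}
    → {pkg_at(p4,depot), truck_at(t1,depot)}

== RESULT ==
["pkg_at(p4,depot)", "truck_at(t1,depot)"]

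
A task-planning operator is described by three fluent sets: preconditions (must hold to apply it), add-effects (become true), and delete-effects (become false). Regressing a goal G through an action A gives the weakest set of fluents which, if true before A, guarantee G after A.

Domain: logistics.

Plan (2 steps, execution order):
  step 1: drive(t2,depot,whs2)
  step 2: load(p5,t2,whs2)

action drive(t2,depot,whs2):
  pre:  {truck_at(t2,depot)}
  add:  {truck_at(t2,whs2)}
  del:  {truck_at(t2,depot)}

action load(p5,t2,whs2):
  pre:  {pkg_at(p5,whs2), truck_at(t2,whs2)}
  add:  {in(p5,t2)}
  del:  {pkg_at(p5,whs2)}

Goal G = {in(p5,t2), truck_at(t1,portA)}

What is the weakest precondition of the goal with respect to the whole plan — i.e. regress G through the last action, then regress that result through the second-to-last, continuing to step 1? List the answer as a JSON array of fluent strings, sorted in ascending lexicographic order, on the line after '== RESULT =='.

Regress step by step:
  through step 2 (load(p5,t2,whs2)): drop {in(p5,t2)}, keep {truck_at(t1,portA)}, require {pkg_at(p5,whs2), truck_at(t2,whs2)}
    → {pkg_at(p5,whs2), truck_at(t1,portA), truck_at(t2,whs2)}
  through step 1 (drive(t2,depot,whs2)): drop {truck_at(t2,whs2)}, keep {pkg_at(p5,whs2), truck_at(t1,portA)}, require {truck_at(t2,depot)}
    → {pkg_at(p5,whs2), truck_at(t1,portA), truck_at(t2,depot)}

== RESULT ==
["pkg_at(p5,whs2)", "truck_at(t1,portA)", "truck_at(t2,depot)"]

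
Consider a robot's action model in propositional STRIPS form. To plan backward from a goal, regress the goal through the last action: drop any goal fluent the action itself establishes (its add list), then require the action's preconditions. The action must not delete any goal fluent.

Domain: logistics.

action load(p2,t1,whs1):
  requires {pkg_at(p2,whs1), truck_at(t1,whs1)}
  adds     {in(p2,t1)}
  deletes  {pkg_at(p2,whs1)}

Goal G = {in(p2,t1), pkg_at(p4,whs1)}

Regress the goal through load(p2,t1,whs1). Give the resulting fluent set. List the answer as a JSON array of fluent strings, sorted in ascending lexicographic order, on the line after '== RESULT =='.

Compute (G \ add) ∪ pre:
  G ∩ del = {}  (empty — regression defined)
  G \ add = {in(p2,t1), pkg_at(p4,whs1)} \ {in(p2,t1)} = {pkg_at(p4,whs1)}
  ∪ pre   = {pkg_at(p4,whs1)} ∪ {pkg_at(p2,whs1), truck_at(t1,whs1)}
          = {pkg_at(p2,whs1), pkg_at(p4,whs1), truck_at(t1,whs1)}

== RESULT ==
["pkg_at(p2,whs1)", "pkg_at(p4,whs1)", "truck_at(t1,whs1)"]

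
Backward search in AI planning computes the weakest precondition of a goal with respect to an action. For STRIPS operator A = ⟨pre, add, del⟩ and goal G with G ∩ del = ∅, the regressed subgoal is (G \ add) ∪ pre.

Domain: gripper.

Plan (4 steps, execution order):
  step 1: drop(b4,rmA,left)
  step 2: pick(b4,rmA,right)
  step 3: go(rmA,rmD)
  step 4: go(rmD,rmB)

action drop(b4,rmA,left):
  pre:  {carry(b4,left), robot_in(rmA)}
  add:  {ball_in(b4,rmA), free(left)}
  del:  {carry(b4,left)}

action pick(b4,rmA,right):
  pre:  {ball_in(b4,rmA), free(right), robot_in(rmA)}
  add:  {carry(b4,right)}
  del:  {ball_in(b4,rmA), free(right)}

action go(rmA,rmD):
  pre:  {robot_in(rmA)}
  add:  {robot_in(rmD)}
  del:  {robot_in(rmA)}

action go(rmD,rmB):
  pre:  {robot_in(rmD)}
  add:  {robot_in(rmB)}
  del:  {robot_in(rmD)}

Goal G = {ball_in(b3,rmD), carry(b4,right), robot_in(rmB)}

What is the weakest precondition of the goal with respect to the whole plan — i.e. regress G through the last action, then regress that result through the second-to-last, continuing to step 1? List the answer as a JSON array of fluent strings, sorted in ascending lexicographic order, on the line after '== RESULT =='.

Regress step by step:
  through step 4 (go(rmD,rmB)): drop {robot_in(rmB)}, keep {ball_in(b3,rmD), carry(b4,right)}, require {robot_in(rmD)}
    → {ball_in(b3,rmD), carry(b4,right), robot_in(rmD)}
  through step 3 (go(rmA,rmD)): drop {robot_in(rmD)}, keep {ball_in(b3,rmD), carry(b4,right)}, require {robot_in(rmA)}
    → {ball_in(b3,rmD), carry(b4,right), robot_in(rmA)}
  through step 2 (pick(b4,rmA,right)): drop {carry(b4,right)}, keep {ball_in(b3,rmD), robot_in(rmA)}, require {ball_in(b4,rmA), free(right), robot_in(rmA)}
    → {ball_in(b3,rmD), ball_in(b4,rmA), free(right), robot_in(rmA)}
  through step 1 (drop(b4,rmA,left)): drop {ball_in(b4,rmA)}, keep {ball_in(b3,rmD), free(right), robot_in(rmA)}, require {carry(b4,left), robot_in(rmA)}
    → {ball_in(b3,rmD), carry(b4,left), free(right), robot_in(rmA)}

== RESULT ==
["ball_in(b3,rmD)", "carry(b4,left)", "free(right)", "robot_in(rmA)"]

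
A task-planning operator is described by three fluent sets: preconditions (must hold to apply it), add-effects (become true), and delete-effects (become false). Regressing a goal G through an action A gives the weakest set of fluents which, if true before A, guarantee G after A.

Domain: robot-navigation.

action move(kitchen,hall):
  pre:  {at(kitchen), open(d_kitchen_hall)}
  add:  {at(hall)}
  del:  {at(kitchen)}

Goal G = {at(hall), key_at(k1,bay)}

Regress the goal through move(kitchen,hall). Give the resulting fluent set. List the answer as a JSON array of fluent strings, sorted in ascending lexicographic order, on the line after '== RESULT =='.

Compute (G \ add) ∪ pre:
  G ∩ del = {}  (empty — regression defined)
  G \ add = {at(hall), key_at(k1,bay)} \ {at(hall)} = {key_at(k1,bay)}
  ∪ pre   = {key_at(k1,bay)} ∪ {at(kitchen), open(d_kitchen_hall)}
          = {at(kitchen), key_at(k1,bay), open(d_kitchen_hall)}

== RESULT ==
["at(kitchen)", "key_at(k1,bay)", "open(d_kitchen_hall)"]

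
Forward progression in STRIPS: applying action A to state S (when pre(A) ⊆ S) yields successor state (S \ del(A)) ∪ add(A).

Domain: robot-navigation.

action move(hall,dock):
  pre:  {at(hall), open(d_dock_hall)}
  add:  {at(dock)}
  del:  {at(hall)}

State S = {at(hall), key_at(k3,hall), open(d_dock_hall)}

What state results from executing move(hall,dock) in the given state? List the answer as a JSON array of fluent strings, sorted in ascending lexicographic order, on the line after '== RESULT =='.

Progress:
  pre ⊆ S: {at(hall), open(d_dock_hall)} ⊆ S  — applicable
  S \ del = {key_at(k3,hall), open(d_dock_hall)}
  ∪ add   = {at(dock), key_at(k3,hall), open(d_dock_hall)}

== RESULT ==
["at(dock)", "key_at(k3,hall)", "open(d_dock_hall)"]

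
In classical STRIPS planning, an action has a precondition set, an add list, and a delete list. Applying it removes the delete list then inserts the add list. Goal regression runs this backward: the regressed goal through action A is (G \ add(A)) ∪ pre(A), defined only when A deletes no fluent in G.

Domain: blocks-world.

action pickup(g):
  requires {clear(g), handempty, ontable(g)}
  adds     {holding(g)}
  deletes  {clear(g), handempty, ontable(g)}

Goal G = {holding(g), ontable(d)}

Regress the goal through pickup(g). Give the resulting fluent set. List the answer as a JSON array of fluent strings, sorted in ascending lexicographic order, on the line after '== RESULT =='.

Regress:
  G ∩ del = {}  (empty — regression defined)
  G \ add = {holding(g), ontable(d)} \ {holding(g)} = {ontable(d)}
  ∪ pre   = {ontable(d)} ∪ {clear(g), handempty, ontable(g)}
          = {clear(g), handempty, ontable(d), ontable(g)}

== RESULT ==
["clear(g)", "handempty", "ontable(d)", "ontable(g)"]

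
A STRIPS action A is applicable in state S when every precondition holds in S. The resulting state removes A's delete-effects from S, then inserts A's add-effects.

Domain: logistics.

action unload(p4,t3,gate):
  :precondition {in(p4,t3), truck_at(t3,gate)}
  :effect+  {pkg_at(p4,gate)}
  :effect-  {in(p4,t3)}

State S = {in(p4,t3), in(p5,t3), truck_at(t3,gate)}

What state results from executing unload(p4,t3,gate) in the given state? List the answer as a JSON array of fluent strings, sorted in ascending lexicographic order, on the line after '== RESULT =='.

Progress:
  pre ⊆ S: {in(p4,t3), truck_at(t3,gate)} ⊆ S  — applicable
  S \ del = {in(p5,t3), truck_at(t3,gate)}
  ∪ add   = {in(p5,t3), pkg_at(p4,gate), truck_at(t3,gate)}

== RESULT ==
["in(p5,t3)", "pkg_at(p4,gate)", "truck_at(t3,gate)"]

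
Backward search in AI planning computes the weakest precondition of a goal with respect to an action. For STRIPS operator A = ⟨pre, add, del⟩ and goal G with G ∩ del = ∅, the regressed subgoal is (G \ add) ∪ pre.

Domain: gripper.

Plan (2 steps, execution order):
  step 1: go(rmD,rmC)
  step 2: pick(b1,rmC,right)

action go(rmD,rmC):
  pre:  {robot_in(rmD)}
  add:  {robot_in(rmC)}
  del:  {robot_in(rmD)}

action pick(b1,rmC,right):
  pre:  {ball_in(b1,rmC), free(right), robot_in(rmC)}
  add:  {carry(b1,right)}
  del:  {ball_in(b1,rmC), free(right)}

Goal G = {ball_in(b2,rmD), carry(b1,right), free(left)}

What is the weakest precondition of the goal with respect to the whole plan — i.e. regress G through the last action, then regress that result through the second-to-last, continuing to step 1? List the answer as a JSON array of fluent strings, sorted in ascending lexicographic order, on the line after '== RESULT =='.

Work backward from the goal:
  through step 2 (pick(b1,rmC,right)): drop {carry(b1,right)}, keep {ball_in(b2,rmD), free(left)}, require {ball_in(b1,rmC), free(right), robot_in(rmC)}
    → {ball_in(b1,rmC), ball_in(b2,rmD), free(left), free(right), robot_in(rmC)}
  through step 1 (go(rmD,rmC)): drop {robot_in(rmC)}, keep {ball_in(b1,rmC), ball_in(b2,rmD), free(left), free(right)}, require {robot_in(rmD)}
    → {ball_in(b1,rmC), ball_in(b2,rmD), free(left), free(right), robot_in(rmD)}

== RESULT ==
["ball_in(b1,rmC)", "ball_in(b2,rmD)", "free(left)", "free(right)", "robot_in(rmD)"]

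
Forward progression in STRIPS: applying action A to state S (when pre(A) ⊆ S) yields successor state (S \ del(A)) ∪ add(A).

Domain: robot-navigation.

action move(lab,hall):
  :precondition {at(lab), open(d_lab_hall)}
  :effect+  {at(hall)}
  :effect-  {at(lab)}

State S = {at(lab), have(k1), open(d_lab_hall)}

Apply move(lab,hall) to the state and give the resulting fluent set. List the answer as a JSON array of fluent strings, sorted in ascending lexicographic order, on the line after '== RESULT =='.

Compute (S \ del) ∪ add:
  pre ⊆ S: {at(lab), open(d_lab_hall)} ⊆ S  — applicable
  S \ del = {have(k1), open(d_lab_hall)}
  ∪ add   = {at(hall), have(k1), open(d_lab_hall)}

== RESULT ==
["at(hall)", "have(k1)", "open(d_lab_hall)"]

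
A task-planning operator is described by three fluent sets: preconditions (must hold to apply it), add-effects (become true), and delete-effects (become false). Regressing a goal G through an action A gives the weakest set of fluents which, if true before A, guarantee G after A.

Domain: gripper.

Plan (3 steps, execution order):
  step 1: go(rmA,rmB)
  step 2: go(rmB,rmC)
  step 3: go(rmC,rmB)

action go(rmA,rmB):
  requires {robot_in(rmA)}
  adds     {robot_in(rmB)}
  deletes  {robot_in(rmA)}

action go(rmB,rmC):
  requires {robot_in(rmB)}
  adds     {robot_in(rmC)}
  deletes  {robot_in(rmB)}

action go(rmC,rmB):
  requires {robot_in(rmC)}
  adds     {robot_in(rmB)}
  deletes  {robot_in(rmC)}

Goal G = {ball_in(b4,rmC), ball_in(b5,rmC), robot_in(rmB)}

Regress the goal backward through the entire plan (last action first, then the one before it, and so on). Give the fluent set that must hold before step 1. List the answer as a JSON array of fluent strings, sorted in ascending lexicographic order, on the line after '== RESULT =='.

Work backward from the goal:
  through step 3 (go(rmC,rmB)): drop {robot_in(rmB)}, keep {ball_in(b4,rmC), ball_in(b5,rmC)}, require {robot_in(rmC)}
    → {ball_in(b4,rmC), ball_in(b5,rmC), robot_in(rmC)}
  through step 2 (go(rmB,rmC)): drop {robot_in(rmC)}, keep {ball_in(b4,rmC), ball_in(b5,rmC)}, require {robot_in(rmB)}
    → {ball_in(b4,rmC), ball_in(b5,rmC), robot_in(rmB)}
  through step 1 (go(rmA,rmB)): drop {robot_in(rmB)}, keep {ball_in(b4,rmC), ball_in(b5,rmC)}, require {robot_in(rmA)}
    → {ball_in(b4,rmC), ball_in(b5,rmC), robot_in(rmA)}

== RESULT ==
["ball_in(b4,rmC)", "ball_in(b5,rmC)", "robot_in(rmA)"]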